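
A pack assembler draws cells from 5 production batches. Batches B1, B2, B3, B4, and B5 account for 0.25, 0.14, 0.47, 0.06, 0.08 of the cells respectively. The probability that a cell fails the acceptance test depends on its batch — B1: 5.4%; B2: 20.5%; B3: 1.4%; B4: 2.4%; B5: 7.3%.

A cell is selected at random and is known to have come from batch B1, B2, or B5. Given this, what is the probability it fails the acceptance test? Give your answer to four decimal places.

0.1022

Let S = {B1, B2, B5}.
P(S) = 0.25 + 0.14 + 0.08 = 0.47.
P(F ∩ S) = 0.054·0.25 + 0.205·0.14 + 0.073·0.08 = 0.0135 + 0.0287 + 0.00584 = 0.04804.
P(F | S) = 0.04804 / 0.47 = 0.102213…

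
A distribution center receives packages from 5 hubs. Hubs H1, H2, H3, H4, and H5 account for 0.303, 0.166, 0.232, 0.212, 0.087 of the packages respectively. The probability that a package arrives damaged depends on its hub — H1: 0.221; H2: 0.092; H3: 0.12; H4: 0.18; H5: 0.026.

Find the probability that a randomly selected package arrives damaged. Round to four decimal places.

By the law of total probability,
P(D) = P(D|H1)·P(H1) + P(D|H2)·P(H2) + P(D|H3)·P(H3) + P(D|H4)·P(H4) + P(D|H5)·P(H5)
      = 0.221·0.303 + 0.092·0.166 + 0.12·0.232 + 0.18·0.212 + 0.026·0.087
      = 0.066963 + 0.015272 + 0.02784 + 0.03816 + 0.002262 = 0.150497

0.1505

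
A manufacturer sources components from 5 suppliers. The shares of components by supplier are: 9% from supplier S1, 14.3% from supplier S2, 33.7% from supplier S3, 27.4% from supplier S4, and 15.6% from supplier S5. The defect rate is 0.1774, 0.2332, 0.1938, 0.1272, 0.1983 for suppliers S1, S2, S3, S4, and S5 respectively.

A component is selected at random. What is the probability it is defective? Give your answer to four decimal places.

0.1804

P(D) = P(D|S1)·P(S1) + P(D|S2)·P(S2) + P(D|S3)·P(S3) + P(D|S4)·P(S4) + P(D|S5)·P(S5)
      = 0.1774·0.09 + 0.2332·0.143 + 0.1938·0.337 + 0.1272·0.274 + 0.1983·0.156
      = 0.015966 + 0.0333476 + 0.0653106 + 0.0348528 + 0.0309348 = 0.1804118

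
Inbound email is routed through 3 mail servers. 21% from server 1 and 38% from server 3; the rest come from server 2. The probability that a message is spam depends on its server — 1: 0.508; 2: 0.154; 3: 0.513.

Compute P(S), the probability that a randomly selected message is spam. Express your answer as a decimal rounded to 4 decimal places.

0.3648

P(2) = 1 − (0.21 + 0.38) = 0.41.
P(S) = P(S|1)·P(1) + P(S|2)·P(2) + P(S|3)·P(3)
      = 0.508·0.21 + 0.154·0.41 + 0.513·0.38
      = 0.10668 + 0.06314 + 0.19494 = 0.36476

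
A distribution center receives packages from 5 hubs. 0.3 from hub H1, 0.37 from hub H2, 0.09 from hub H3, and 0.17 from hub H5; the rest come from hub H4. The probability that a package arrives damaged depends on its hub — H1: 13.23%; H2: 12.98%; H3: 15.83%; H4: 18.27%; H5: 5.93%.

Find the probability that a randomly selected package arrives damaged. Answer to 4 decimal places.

P(H4) = 1 − (0.3 + 0.37 + 0.09 + 0.17) = 0.07.
P(D) = P(D|H1)·P(H1) + P(D|H2)·P(H2) + P(D|H3)·P(H3) + P(D|H4)·P(H4) + P(D|H5)·P(H5)
      = 0.1323·0.3 + 0.1298·0.37 + 0.1583·0.09 + 0.1827·0.07 + 0.0593·0.17
      = 0.03969 + 0.048026 + 0.014247 + 0.012789 + 0.010081 = 0.124833

P(D) ≈ 0.1248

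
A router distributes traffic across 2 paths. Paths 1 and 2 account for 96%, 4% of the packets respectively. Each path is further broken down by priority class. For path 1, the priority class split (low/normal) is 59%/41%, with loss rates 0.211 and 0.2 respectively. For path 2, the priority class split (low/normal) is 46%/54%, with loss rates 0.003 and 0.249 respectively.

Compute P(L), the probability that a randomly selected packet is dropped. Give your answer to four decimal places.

P(L|1) = 0.59·0.211 + 0.41·0.2 = 0.12449 + 0.082 = 0.20649
P(L|2) = 0.46·0.003 + 0.54·0.249 = 0.00138 + 0.13446 = 0.13584
Then overall,
P(L) = 0.96·0.20649 + 0.04·0.13584
      = 0.1982304 + 0.0054336 = 0.203664

0.2037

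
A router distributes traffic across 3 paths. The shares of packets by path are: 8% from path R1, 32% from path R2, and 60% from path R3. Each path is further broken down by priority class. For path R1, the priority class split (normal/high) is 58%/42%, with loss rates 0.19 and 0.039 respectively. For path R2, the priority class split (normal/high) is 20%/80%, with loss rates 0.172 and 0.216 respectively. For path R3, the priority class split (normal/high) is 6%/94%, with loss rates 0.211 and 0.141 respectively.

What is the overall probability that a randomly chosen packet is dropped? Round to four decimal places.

P(L) ≈ 0.1636

P(L|R1) = 0.58·0.19 + 0.42·0.039 = 0.1102 + 0.01638 = 0.12658
P(L|R2) = 0.2·0.172 + 0.8·0.216 = 0.0344 + 0.1728 = 0.2072
P(L|R3) = 0.06·0.211 + 0.94·0.141 = 0.01266 + 0.13254 = 0.1452
Then overall,
P(L) = 0.08·0.12658 + 0.32·0.2072 + 0.6·0.1452
      = 0.0101264 + 0.066304 + 0.08712 = 0.1635504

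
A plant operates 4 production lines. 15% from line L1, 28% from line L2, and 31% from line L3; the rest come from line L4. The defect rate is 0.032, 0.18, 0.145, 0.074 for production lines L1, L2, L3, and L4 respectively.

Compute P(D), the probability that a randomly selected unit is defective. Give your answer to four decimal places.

P(L4) = 1 − (0.15 + 0.28 + 0.31) = 0.26.
P(D) = P(D|L1)·P(L1) + P(D|L2)·P(L2) + P(D|L3)·P(L3) + P(D|L4)·P(L4)
      = 0.032·0.15 + 0.18·0.28 + 0.145·0.31 + 0.074·0.26
      = 0.0048 + 0.0504 + 0.04495 + 0.01924 = 0.11939

0.1194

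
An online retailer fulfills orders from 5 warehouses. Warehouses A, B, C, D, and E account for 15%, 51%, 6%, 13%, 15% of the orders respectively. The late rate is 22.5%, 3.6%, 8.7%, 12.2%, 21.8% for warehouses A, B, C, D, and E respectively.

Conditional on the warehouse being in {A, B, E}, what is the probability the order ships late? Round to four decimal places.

Let S = {A, B, E}.
P(S) = 0.15 + 0.51 + 0.15 = 0.81.
P(L ∩ S) = 0.225·0.15 + 0.036·0.51 + 0.218·0.15 = 0.03375 + 0.01836 + 0.0327 = 0.08481.
P(L | S) = 0.08481 / 0.81 = 0.104704…

P(L|S) ≈ 0.1047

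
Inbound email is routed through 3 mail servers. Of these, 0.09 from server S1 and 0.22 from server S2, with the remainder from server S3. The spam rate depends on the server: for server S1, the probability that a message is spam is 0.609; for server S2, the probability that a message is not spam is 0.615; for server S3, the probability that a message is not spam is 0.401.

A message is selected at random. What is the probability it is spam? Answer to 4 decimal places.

P(S3) = 1 − (0.09 + 0.22) = 0.69.
P(S|S2) = 1 − 0.615 = 0.385.
P(S|S3) = 1 − 0.401 = 0.599.
P(S) = P(S|S1)·P(S1) + P(S|S2)·P(S2) + P(S|S3)·P(S3)
      = 0.609·0.09 + 0.385·0.22 + 0.599·0.69
      = 0.05481 + 0.0847 + 0.41331 = 0.55282

P(S) ≈ 0.5528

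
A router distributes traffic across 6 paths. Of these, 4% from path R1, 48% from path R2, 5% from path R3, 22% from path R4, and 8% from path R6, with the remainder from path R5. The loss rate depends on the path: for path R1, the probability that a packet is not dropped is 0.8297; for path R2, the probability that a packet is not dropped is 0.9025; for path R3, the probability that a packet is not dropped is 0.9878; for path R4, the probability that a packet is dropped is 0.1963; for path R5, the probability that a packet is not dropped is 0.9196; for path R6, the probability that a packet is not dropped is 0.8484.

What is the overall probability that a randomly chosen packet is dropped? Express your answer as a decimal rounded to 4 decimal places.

P(L) ≈ 0.1200

P(R5) = 1 − (0.04 + 0.48 + 0.05 + 0.22 + 0.08) = 0.13.
P(L|R1) = 1 − 0.8297 = 0.1703.
P(L|R2) = 1 − 0.9025 = 0.0975.
P(L|R3) = 1 − 0.9878 = 0.0122.
P(L|R5) = 1 − 0.9196 = 0.0804.
P(L|R6) = 1 − 0.8484 = 0.1516.
P(L) = P(L|R1)·P(R1) + P(L|R2)·P(R2) + P(L|R3)·P(R3) + P(L|R4)·P(R4) + P(L|R5)·P(R5) + P(L|R6)·P(R6)
      = 0.1703·0.04 + 0.0975·0.48 + 0.0122·0.05 + 0.1963·0.22 + 0.0804·0.13 + 0.1516·0.08
      = 0.006812 + 0.0468 + 0.00061 + 0.043186 + 0.010452 + 0.012128 = 0.119988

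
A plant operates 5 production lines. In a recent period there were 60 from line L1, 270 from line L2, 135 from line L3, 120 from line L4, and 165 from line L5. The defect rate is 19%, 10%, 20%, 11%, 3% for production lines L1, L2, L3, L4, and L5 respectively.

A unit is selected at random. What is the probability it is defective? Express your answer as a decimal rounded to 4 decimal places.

Total: 60 + 270 + 135 + 120 + 165 = 750.
P(L1) = 60/750 = 0.08. P(L2) = 270/750 = 0.36. P(L3) = 135/750 = 0.18. P(L4) = 120/750 = 0.16. P(L5) = 165/750 = 0.22.
Summing over the partition,
P(D) = P(D|L1)·P(L1) + P(D|L2)·P(L2) + P(D|L3)·P(L3) + P(D|L4)·P(L4) + P(D|L5)·P(L5)
      = 0.19·0.08 + 0.1·0.36 + 0.2·0.18 + 0.11·0.16 + 0.03·0.22
      = 0.0152 + 0.036 + 0.036 + 0.0176 + 0.0066 = 0.1114

P(D) ≈ 0.1114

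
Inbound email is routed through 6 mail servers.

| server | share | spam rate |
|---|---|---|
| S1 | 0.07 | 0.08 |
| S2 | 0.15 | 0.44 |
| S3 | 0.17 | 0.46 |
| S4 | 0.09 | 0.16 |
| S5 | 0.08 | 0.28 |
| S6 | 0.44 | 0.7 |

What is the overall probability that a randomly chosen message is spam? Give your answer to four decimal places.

0.4946

P(S) = P(S|S1)·P(S1) + P(S|S2)·P(S2) + P(S|S3)·P(S3) + P(S|S4)·P(S4) + P(S|S5)·P(S5) + P(S|S6)·P(S6)
      = 0.08·0.07 + 0.44·0.15 + 0.46·0.17 + 0.16·0.09 + 0.28·0.08 + 0.7·0.44
      = 0.0056 + 0.066 + 0.0782 + 0.0144 + 0.0224 + 0.308 = 0.4946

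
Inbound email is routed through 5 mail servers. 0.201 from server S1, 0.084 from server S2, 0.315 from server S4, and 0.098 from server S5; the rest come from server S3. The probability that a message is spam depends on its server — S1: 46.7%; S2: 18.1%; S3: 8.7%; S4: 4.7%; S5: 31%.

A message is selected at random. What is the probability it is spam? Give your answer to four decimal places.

P(S) ≈ 0.1805

P(S3) = 1 − (0.201 + 0.084 + 0.315 + 0.098) = 0.302.
Using total probability over the partition,
P(S) = P(S|S1)·P(S1) + P(S|S2)·P(S2) + P(S|S3)·P(S3) + P(S|S4)·P(S4) + P(S|S5)·P(S5)
      = 0.467·0.201 + 0.181·0.084 + 0.087·0.302 + 0.047·0.315 + 0.31·0.098
      = 0.093867 + 0.015204 + 0.026274 + 0.014805 + 0.03038 = 0.18053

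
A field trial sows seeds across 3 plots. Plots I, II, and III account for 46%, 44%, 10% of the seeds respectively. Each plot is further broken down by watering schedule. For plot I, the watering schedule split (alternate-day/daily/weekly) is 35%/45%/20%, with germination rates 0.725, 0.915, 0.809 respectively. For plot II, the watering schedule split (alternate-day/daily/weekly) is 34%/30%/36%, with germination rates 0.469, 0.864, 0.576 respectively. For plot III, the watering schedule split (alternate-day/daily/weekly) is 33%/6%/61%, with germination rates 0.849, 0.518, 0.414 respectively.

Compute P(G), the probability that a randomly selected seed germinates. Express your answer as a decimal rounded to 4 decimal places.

P(G|I) = 0.35·0.725 + 0.45·0.915 + 0.2·0.809 = 0.25375 + 0.41175 + 0.1618 = 0.8273
P(G|II) = 0.34·0.469 + 0.3·0.864 + 0.36·0.576 = 0.15946 + 0.2592 + 0.20736 = 0.62602
P(G|III) = 0.33·0.849 + 0.06·0.518 + 0.61·0.414 = 0.28017 + 0.03108 + 0.25254 = 0.56379
By total probability over the outer partition,
P(G) = 0.46·0.8273 + 0.44·0.62602 + 0.1·0.56379
      = 0.380558 + 0.2754488 + 0.056379 = 0.7123858

0.7124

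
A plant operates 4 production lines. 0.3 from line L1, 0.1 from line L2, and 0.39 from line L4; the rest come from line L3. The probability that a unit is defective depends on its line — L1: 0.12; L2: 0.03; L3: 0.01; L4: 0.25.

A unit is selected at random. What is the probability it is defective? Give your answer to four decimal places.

P(L3) = 1 − (0.3 + 0.1 + 0.39) = 0.21.
Summing over the partition,
P(D) = P(D|L1)·P(L1) + P(D|L2)·P(L2) + P(D|L3)·P(L3) + P(D|L4)·P(L4)
      = 0.12·0.3 + 0.03·0.1 + 0.01·0.21 + 0.25·0.39
      = 0.036 + 0.003 + 0.0021 + 0.0975 = 0.1386

P(D) ≈ 0.1386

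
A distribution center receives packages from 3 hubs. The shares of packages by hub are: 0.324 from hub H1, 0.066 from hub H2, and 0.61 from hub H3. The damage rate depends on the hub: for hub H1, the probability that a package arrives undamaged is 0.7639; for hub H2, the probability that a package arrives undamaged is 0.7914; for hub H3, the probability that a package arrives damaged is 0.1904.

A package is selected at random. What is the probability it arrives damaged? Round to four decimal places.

0.2064

P(D|H1) = 1 − 0.7639 = 0.2361.
P(D|H2) = 1 − 0.7914 = 0.2086.
P(D) = P(D|H1)·P(H1) + P(D|H2)·P(H2) + P(D|H3)·P(H3)
      = 0.2361·0.324 + 0.2086·0.066 + 0.1904·0.61
      = 0.0764964 + 0.0137676 + 0.116144 = 0.206408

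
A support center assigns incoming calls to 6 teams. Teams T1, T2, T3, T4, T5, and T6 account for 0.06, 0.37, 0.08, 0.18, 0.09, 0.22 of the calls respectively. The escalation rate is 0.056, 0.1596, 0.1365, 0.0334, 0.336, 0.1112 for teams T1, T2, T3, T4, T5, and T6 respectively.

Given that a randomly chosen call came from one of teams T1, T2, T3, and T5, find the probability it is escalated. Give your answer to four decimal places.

Let S = {T1, T2, T3, T5}.
P(S) = 0.06 + 0.37 + 0.08 + 0.09 = 0.6.
P(E ∩ S) = 0.056·0.06 + 0.1596·0.37 + 0.1365·0.08 + 0.336·0.09 = 0.00336 + 0.059052 + 0.01092 + 0.03024 = 0.103572.
P(E | S) = 0.103572 / 0.6 = 0.172620…

P(E|S) ≈ 0.1726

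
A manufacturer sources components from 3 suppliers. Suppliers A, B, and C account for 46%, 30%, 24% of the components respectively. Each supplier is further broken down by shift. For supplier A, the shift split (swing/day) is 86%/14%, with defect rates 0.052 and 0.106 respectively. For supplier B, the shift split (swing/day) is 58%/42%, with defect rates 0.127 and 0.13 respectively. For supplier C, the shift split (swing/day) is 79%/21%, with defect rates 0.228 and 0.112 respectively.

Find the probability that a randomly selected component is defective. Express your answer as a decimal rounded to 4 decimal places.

P(D) ≈ 0.1147

P(D|A) = 0.86·0.052 + 0.14·0.106 = 0.04472 + 0.01484 = 0.05956
P(D|B) = 0.58·0.127 + 0.42·0.13 = 0.07366 + 0.0546 = 0.12826
P(D|C) = 0.79·0.228 + 0.21·0.112 = 0.18012 + 0.02352 = 0.20364
By total probability over the outer partition,
P(D) = 0.46·0.05956 + 0.3·0.12826 + 0.24·0.20364
      = 0.0273976 + 0.038478 + 0.0488736 = 0.1147492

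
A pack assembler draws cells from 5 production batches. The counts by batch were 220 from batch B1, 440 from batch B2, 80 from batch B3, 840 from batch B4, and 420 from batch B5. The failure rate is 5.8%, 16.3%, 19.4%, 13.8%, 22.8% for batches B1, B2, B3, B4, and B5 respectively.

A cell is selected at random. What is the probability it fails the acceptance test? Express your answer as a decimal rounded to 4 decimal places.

Total: 220 + 440 + 80 + 840 + 420 = 2000.
P(B1) = 220/2000 = 0.11. P(B2) = 440/2000 = 0.22. P(B3) = 80/2000 = 0.04. P(B4) = 840/2000 = 0.42. P(B5) = 420/2000 = 0.21.
By the law of total probability,
P(F) = P(F|B1)·P(B1) + P(F|B2)·P(B2) + P(F|B3)·P(B3) + P(F|B4)·P(B4) + P(F|B5)·P(B5)
      = 0.058·0.11 + 0.163·0.22 + 0.194·0.04 + 0.138·0.42 + 0.228·0.21
      = 0.00638 + 0.03586 + 0.00776 + 0.05796 + 0.04788 = 0.15584

P(F) ≈ 0.1558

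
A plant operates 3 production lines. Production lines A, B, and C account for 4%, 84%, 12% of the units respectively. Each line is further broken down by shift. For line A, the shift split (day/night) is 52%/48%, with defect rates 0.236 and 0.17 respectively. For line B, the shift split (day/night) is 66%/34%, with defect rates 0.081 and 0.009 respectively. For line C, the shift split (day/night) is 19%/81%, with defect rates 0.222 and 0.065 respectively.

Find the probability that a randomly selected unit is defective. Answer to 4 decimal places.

0.0670

P(D|A) = 0.52·0.236 + 0.48·0.17 = 0.12272 + 0.0816 = 0.20432
P(D|B) = 0.66·0.081 + 0.34·0.009 = 0.05346 + 0.00306 = 0.05652
P(D|C) = 0.19·0.222 + 0.81·0.065 = 0.04218 + 0.05265 = 0.09483
By total probability over the outer partition,
P(D) = 0.04·0.20432 + 0.84·0.05652 + 0.12·0.09483
      = 0.0081728 + 0.0474768 + 0.0113796 = 0.0670292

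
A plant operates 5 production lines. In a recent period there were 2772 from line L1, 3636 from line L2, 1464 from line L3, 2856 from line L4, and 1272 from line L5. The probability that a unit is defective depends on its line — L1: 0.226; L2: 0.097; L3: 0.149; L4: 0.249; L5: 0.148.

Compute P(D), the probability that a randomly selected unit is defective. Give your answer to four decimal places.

P(D) ≈ 0.1747

Total: 2772 + 3636 + 1464 + 2856 + 1272 = 12000.
P(L1) = 2772/12000 = 0.231. P(L2) = 3636/12000 = 0.303. P(L3) = 1464/12000 = 0.122. P(L4) = 2856/12000 = 0.238. P(L5) = 1272/12000 = 0.106.
Summing over the partition,
P(D) = P(D|L1)·P(L1) + P(D|L2)·P(L2) + P(D|L3)·P(L3) + P(D|L4)·P(L4) + P(D|L5)·P(L5)
      = 0.226·0.231 + 0.097·0.303 + 0.149·0.122 + 0.249·0.238 + 0.148·0.106
      = 0.052206 + 0.029391 + 0.018178 + 0.059262 + 0.015688 = 0.174725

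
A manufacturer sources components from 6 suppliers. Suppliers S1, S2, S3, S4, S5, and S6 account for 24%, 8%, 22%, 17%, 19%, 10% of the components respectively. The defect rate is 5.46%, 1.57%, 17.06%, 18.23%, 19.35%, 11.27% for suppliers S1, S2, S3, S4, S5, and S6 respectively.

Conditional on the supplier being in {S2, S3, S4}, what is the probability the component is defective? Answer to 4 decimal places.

0.1485

Let S = {S2, S3, S4}.
P(S) = 0.08 + 0.22 + 0.17 = 0.47.
P(D ∩ S) = 0.0157·0.08 + 0.1706·0.22 + 0.1823·0.17 = 0.001256 + 0.037532 + 0.030991 = 0.069779.
P(D | S) = 0.069779 / 0.47 = 0.148466…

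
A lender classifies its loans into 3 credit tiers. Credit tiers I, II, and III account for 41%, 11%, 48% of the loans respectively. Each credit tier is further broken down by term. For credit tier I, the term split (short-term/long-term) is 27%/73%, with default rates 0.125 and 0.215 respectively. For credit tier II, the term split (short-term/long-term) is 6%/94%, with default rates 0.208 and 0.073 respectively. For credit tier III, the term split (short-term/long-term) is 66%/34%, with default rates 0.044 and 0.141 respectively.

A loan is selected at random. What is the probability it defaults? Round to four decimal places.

P(D) ≈ 0.1241

P(D|I) = 0.27·0.125 + 0.73·0.215 = 0.03375 + 0.15695 = 0.1907
P(D|II) = 0.06·0.208 + 0.94·0.073 = 0.01248 + 0.06862 = 0.0811
P(D|III) = 0.66·0.044 + 0.34·0.141 = 0.02904 + 0.04794 = 0.07698
Then overall,
P(D) = 0.41·0.1907 + 0.11·0.0811 + 0.48·0.07698
      = 0.078187 + 0.008921 + 0.0369504 = 0.1240584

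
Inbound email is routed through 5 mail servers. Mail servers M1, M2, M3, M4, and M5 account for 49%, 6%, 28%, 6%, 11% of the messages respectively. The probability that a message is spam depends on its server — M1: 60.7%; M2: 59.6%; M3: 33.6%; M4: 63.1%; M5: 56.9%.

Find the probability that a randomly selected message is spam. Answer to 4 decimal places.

P(S) = P(S|M1)·P(M1) + P(S|M2)·P(M2) + P(S|M3)·P(M3) + P(S|M4)·P(M4) + P(S|M5)·P(M5)
      = 0.607·0.49 + 0.596·0.06 + 0.336·0.28 + 0.631·0.06 + 0.569·0.11
      = 0.29743 + 0.03576 + 0.09408 + 0.03786 + 0.06259 = 0.52772

P(S) ≈ 0.5277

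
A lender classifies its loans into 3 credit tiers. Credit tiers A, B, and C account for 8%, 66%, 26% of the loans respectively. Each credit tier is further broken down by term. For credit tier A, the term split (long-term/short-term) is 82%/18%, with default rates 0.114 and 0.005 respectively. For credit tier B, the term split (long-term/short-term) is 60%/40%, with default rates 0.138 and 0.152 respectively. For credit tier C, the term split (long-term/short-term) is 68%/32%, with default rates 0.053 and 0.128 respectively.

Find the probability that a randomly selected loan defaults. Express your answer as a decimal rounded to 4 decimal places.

P(D|A) = 0.82·0.114 + 0.18·0.005 = 0.09348 + 0.0009 = 0.09438
P(D|B) = 0.6·0.138 + 0.4·0.152 = 0.0828 + 0.0608 = 0.1436
P(D|C) = 0.68·0.053 + 0.32·0.128 = 0.03604 + 0.04096 = 0.077
By total probability over the outer partition,
P(D) = 0.08·0.09438 + 0.66·0.1436 + 0.26·0.077
      = 0.0075504 + 0.094776 + 0.02002 = 0.1223464

0.1223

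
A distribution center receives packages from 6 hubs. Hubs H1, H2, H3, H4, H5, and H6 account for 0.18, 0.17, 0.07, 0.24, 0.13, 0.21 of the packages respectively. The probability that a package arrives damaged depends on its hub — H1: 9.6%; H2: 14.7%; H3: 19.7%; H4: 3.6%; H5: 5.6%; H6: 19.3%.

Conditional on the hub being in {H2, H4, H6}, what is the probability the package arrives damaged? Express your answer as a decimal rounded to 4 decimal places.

P(D|S) ≈ 0.1196

Let S = {H2, H4, H6}.
P(S) = 0.17 + 0.24 + 0.21 = 0.62.
P(D ∩ S) = 0.147·0.17 + 0.036·0.24 + 0.193·0.21 = 0.02499 + 0.00864 + 0.04053 = 0.07416.
P(D | S) = 0.07416 / 0.62 = 0.119613…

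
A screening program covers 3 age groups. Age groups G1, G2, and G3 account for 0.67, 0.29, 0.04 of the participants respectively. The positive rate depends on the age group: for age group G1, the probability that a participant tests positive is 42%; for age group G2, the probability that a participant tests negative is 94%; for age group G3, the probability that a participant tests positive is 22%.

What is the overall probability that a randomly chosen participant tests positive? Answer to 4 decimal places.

P(T) ≈ 0.3076

P(T|G2) = 1 − 0.94 = 0.06.
P(T) = P(T|G1)·P(G1) + P(T|G2)·P(G2) + P(T|G3)·P(G3)
      = 0.42·0.67 + 0.06·0.29 + 0.22·0.04
      = 0.2814 + 0.0174 + 0.0088 = 0.3076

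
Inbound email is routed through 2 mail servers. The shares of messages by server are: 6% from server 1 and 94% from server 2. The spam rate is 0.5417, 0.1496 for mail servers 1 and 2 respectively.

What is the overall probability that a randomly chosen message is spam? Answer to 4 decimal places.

Using total probability over the partition,
P(S) = P(S|1)·P(1) + P(S|2)·P(2)
      = 0.5417·0.06 + 0.1496·0.94
      = 0.032502 + 0.140624 = 0.173126

P(S) ≈ 0.1731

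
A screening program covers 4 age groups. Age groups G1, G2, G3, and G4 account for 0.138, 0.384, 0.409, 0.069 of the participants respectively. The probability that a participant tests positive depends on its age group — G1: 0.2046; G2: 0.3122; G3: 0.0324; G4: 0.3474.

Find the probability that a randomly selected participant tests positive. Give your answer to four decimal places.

By the law of total probability,
P(T) = P(T|G1)·P(G1) + P(T|G2)·P(G2) + P(T|G3)·P(G3) + P(T|G4)·P(G4)
      = 0.2046·0.138 + 0.3122·0.384 + 0.0324·0.409 + 0.3474·0.069
      = 0.0282348 + 0.1198848 + 0.0132516 + 0.0239706 = 0.1853418

P(T) ≈ 0.1853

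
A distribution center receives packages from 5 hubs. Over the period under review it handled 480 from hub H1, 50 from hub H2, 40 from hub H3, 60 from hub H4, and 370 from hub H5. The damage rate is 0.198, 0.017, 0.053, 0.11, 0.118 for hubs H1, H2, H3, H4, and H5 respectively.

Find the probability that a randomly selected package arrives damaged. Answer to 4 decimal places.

Total: 480 + 50 + 40 + 60 + 370 = 1000.
P(H1) = 480/1000 = 0.48. P(H2) = 50/1000 = 0.05. P(H3) = 40/1000 = 0.04. P(H4) = 60/1000 = 0.06. P(H5) = 370/1000 = 0.37.
By the law of total probability,
P(D) = P(D|H1)·P(H1) + P(D|H2)·P(H2) + P(D|H3)·P(H3) + P(D|H4)·P(H4) + P(D|H5)·P(H5)
      = 0.198·0.48 + 0.017·0.05 + 0.053·0.04 + 0.11·0.06 + 0.118·0.37
      = 0.09504 + 0.00085 + 0.00212 + 0.0066 + 0.04366 = 0.14827

P(D) ≈ 0.1483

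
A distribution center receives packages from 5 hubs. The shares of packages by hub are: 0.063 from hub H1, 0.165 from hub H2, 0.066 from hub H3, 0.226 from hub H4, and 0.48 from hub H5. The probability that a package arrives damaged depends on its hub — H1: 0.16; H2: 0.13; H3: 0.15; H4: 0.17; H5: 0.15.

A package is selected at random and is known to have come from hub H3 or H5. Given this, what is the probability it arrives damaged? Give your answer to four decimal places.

P(D|S) ≈ 0.1500

Let S = {H3, H5}.
P(S) = 0.066 + 0.48 = 0.546.
P(D ∩ S) = 0.15·0.066 + 0.15·0.48 = 0.0099 + 0.072 = 0.0819.
P(D | S) = 0.0819 / 0.546 = 0.150000…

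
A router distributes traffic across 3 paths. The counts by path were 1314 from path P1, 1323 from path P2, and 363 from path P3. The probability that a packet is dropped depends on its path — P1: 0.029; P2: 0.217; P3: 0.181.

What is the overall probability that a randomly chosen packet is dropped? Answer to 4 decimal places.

P(L) ≈ 0.1303

Total: 1314 + 1323 + 363 = 3000.
P(P1) = 1314/3000 = 0.438. P(P2) = 1323/3000 = 0.441. P(P3) = 363/3000 = 0.121.
Summing over the partition,
P(L) = P(L|P1)·P(P1) + P(L|P2)·P(P2) + P(L|P3)·P(P3)
      = 0.029·0.438 + 0.217·0.441 + 0.181·0.121
      = 0.012702 + 0.095697 + 0.021901 = 0.1303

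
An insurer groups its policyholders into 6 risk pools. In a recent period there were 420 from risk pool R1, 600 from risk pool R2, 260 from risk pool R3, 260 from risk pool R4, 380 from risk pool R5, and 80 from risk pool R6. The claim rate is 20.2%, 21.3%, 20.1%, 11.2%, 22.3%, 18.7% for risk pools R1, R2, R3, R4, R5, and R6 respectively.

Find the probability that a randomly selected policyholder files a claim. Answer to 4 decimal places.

Total: 420 + 600 + 260 + 260 + 380 + 80 = 2000.
P(R1) = 420/2000 = 0.21. P(R2) = 600/2000 = 0.3. P(R3) = 260/2000 = 0.13. P(R4) = 260/2000 = 0.13. P(R5) = 380/2000 = 0.19. P(R6) = 80/2000 = 0.04.
P(C) = P(C|R1)·P(R1) + P(C|R2)·P(R2) + P(C|R3)·P(R3) + P(C|R4)·P(R4) + P(C|R5)·P(R5) + P(C|R6)·P(R6)
      = 0.202·0.21 + 0.213·0.3 + 0.201·0.13 + 0.112·0.13 + 0.223·0.19 + 0.187·0.04
      = 0.04242 + 0.0639 + 0.02613 + 0.01456 + 0.04237 + 0.00748 = 0.19686

0.1969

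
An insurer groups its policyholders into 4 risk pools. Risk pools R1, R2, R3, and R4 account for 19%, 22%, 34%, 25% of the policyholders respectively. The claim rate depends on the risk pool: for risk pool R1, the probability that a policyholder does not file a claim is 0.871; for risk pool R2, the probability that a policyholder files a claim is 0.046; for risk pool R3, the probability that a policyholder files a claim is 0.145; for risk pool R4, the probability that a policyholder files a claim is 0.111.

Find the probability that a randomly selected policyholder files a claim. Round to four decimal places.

P(C) ≈ 0.1117

P(C|R1) = 1 − 0.871 = 0.129.
P(C) = P(C|R1)·P(R1) + P(C|R2)·P(R2) + P(C|R3)·P(R3) + P(C|R4)·P(R4)
      = 0.129·0.19 + 0.046·0.22 + 0.145·0.34 + 0.111·0.25
      = 0.02451 + 0.01012 + 0.0493 + 0.02775 = 0.11168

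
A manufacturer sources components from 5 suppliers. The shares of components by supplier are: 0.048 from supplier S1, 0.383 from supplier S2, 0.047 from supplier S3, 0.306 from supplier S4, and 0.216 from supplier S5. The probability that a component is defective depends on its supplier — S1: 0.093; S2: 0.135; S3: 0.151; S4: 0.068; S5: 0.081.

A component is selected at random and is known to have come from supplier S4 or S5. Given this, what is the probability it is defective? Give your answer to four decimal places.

Let S = {S4, S5}.
P(S) = 0.306 + 0.216 = 0.522.
P(D ∩ S) = 0.068·0.306 + 0.081·0.216 = 0.020808 + 0.017496 = 0.038304.
P(D | S) = 0.038304 / 0.522 = 0.073379…

0.0734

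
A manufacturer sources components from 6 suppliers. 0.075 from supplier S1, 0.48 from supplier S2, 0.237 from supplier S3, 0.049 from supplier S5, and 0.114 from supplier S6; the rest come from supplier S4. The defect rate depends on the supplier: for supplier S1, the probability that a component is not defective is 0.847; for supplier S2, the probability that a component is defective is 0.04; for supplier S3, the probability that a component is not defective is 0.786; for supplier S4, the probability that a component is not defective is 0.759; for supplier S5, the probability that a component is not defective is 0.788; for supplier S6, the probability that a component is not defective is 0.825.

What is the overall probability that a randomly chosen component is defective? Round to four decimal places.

0.1226

P(S4) = 1 − (0.075 + 0.48 + 0.237 + 0.049 + 0.114) = 0.045.
P(D|S1) = 1 − 0.847 = 0.153.
P(D|S3) = 1 − 0.786 = 0.214.
P(D|S4) = 1 − 0.759 = 0.241.
P(D|S5) = 1 − 0.788 = 0.212.
P(D|S6) = 1 − 0.825 = 0.175.
P(D) = P(D|S1)·P(S1) + P(D|S2)·P(S2) + P(D|S3)·P(S3) + P(D|S4)·P(S4) + P(D|S5)·P(S5) + P(D|S6)·P(S6)
      = 0.153·0.075 + 0.04·0.48 + 0.214·0.237 + 0.241·0.045 + 0.212·0.049 + 0.175·0.114
      = 0.011475 + 0.0192 + 0.050718 + 0.010845 + 0.010388 + 0.01995 = 0.122576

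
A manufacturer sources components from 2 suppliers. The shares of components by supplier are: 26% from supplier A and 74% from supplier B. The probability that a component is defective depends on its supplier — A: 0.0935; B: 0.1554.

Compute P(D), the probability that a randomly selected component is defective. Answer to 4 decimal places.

By the law of total probability,
P(D) = P(D|A)·P(A) + P(D|B)·P(B)
      = 0.0935·0.26 + 0.1554·0.74
      = 0.02431 + 0.114996 = 0.139306

0.1393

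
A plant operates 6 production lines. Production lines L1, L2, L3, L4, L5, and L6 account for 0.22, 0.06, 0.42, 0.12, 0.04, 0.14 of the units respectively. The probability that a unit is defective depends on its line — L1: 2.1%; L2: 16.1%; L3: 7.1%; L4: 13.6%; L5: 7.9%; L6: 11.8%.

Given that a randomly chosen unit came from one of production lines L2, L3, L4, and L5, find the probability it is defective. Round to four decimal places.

Let S = {L2, L3, L4, L5}.
P(S) = 0.06 + 0.42 + 0.12 + 0.04 = 0.64.
P(D ∩ S) = 0.161·0.06 + 0.071·0.42 + 0.136·0.12 + 0.079·0.04 = 0.00966 + 0.02982 + 0.01632 + 0.00316 = 0.05896.
P(D | S) = 0.05896 / 0.64 = 0.092125…

P(D|S) ≈ 0.0921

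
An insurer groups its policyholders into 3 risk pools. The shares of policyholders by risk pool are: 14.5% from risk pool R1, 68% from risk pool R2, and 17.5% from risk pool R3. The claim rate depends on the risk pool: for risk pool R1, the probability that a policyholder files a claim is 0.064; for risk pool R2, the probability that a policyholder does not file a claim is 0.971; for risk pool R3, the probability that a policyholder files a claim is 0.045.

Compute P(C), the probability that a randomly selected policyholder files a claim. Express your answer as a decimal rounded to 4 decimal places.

P(C) ≈ 0.0369

P(C|R2) = 1 − 0.971 = 0.029.
Summing over the partition,
P(C) = P(C|R1)·P(R1) + P(C|R2)·P(R2) + P(C|R3)·P(R3)
      = 0.064·0.145 + 0.029·0.68 + 0.045·0.175
      = 0.00928 + 0.01972 + 0.007875 = 0.036875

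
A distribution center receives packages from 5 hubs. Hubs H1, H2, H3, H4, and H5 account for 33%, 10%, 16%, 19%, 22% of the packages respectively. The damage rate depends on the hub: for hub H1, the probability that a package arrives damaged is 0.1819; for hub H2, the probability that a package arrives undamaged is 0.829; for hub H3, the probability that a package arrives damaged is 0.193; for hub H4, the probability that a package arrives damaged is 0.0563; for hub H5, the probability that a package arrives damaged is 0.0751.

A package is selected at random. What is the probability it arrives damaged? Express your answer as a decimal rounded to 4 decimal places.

0.1352

P(D|H2) = 1 − 0.829 = 0.171.
Using total probability over the partition,
P(D) = P(D|H1)·P(H1) + P(D|H2)·P(H2) + P(D|H3)·P(H3) + P(D|H4)·P(H4) + P(D|H5)·P(H5)
      = 0.1819·0.33 + 0.171·0.1 + 0.193·0.16 + 0.0563·0.19 + 0.0751·0.22
      = 0.060027 + 0.0171 + 0.03088 + 0.010697 + 0.016522 = 0.135226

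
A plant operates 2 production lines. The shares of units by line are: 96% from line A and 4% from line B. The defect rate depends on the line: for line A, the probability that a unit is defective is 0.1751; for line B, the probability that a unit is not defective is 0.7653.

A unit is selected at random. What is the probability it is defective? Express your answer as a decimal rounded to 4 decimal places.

P(D) ≈ 0.1775

P(D|B) = 1 − 0.7653 = 0.2347.
P(D) = P(D|A)·P(A) + P(D|B)·P(B)
      = 0.1751·0.96 + 0.2347·0.04
      = 0.168096 + 0.009388 = 0.177484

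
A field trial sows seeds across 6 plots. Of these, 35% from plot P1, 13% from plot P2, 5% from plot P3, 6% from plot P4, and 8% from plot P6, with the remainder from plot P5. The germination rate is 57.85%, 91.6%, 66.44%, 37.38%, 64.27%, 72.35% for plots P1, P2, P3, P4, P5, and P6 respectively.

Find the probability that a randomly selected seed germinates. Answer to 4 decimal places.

0.6472

P(P5) = 1 − (0.35 + 0.13 + 0.05 + 0.06 + 0.08) = 0.33.
By the law of total probability,
P(G) = P(G|P1)·P(P1) + P(G|P2)·P(P2) + P(G|P3)·P(P3) + P(G|P4)·P(P4) + P(G|P5)·P(P5) + P(G|P6)·P(P6)
      = 0.5785·0.35 + 0.916·0.13 + 0.6644·0.05 + 0.3738·0.06 + 0.6427·0.33 + 0.7235·0.08
      = 0.202475 + 0.11908 + 0.03322 + 0.022428 + 0.212091 + 0.05788 = 0.647174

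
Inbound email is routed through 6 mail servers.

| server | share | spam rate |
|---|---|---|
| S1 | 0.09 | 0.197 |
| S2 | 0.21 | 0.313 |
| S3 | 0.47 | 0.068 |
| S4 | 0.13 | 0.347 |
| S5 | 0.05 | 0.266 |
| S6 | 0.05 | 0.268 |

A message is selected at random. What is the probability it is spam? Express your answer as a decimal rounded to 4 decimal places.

0.1872

P(S) = P(S|S1)·P(S1) + P(S|S2)·P(S2) + P(S|S3)·P(S3) + P(S|S4)·P(S4) + P(S|S5)·P(S5) + P(S|S6)·P(S6)
      = 0.197·0.09 + 0.313·0.21 + 0.068·0.47 + 0.347·0.13 + 0.266·0.05 + 0.268·0.05
      = 0.01773 + 0.06573 + 0.03196 + 0.04511 + 0.0133 + 0.0134 = 0.18723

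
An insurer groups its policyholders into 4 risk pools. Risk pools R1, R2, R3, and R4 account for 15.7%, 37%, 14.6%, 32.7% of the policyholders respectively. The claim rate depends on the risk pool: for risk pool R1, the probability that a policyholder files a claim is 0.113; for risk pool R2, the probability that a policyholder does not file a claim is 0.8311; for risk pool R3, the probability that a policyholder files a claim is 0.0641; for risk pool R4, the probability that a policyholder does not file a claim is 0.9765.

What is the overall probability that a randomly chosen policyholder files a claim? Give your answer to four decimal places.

P(C|R2) = 1 − 0.8311 = 0.1689.
P(C|R4) = 1 − 0.9765 = 0.0235.
P(C) = P(C|R1)·P(R1) + P(C|R2)·P(R2) + P(C|R3)·P(R3) + P(C|R4)·P(R4)
      = 0.113·0.157 + 0.1689·0.37 + 0.0641·0.146 + 0.0235·0.327
      = 0.017741 + 0.062493 + 0.0093586 + 0.0076845 = 0.0972771

P(C) ≈ 0.0973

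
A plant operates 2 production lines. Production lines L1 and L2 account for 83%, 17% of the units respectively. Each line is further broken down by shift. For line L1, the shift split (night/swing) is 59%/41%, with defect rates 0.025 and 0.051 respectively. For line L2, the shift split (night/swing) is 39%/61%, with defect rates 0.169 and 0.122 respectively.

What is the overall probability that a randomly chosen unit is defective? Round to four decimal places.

P(D|L1) = 0.59·0.025 + 0.41·0.051 = 0.01475 + 0.02091 = 0.03566
P(D|L2) = 0.39·0.169 + 0.61·0.122 = 0.06591 + 0.07442 = 0.14033
Then overall,
P(D) = 0.83·0.03566 + 0.17·0.14033
      = 0.0295978 + 0.0238561 = 0.0534539

0.0535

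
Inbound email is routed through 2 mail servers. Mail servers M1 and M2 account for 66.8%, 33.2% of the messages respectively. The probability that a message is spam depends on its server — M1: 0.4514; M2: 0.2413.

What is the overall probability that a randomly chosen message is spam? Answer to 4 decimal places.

0.3816

P(S) = P(S|M1)·P(M1) + P(S|M2)·P(M2)
      = 0.4514·0.668 + 0.2413·0.332
      = 0.3015352 + 0.0801116 = 0.3816468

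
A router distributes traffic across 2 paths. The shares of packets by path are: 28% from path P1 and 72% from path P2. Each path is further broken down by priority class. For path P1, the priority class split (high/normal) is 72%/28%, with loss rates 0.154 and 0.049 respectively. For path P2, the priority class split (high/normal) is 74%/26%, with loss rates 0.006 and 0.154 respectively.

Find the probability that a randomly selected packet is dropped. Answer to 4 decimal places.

P(L|P1) = 0.72·0.154 + 0.28·0.049 = 0.11088 + 0.01372 = 0.1246
P(L|P2) = 0.74·0.006 + 0.26·0.154 = 0.00444 + 0.04004 = 0.04448
Then overall,
P(L) = 0.28·0.1246 + 0.72·0.04448
      = 0.034888 + 0.0320256 = 0.0669136

0.0669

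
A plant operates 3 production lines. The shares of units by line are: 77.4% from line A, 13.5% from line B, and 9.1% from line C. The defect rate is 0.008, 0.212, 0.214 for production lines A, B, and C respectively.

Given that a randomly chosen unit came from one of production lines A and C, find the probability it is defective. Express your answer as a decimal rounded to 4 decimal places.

Let S = {A, C}.
P(S) = 0.774 + 0.091 = 0.865.
P(D ∩ S) = 0.008·0.774 + 0.214·0.091 = 0.006192 + 0.019474 = 0.025666.
P(D | S) = 0.025666 / 0.865 = 0.029672…

P(D|S) ≈ 0.0297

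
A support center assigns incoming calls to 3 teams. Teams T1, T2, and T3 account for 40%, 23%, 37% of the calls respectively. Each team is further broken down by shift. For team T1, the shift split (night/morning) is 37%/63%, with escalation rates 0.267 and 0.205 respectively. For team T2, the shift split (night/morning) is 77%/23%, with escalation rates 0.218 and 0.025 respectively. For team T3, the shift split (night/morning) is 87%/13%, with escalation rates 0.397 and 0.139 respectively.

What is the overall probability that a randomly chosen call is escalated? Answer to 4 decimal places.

0.2656

P(E|T1) = 0.37·0.267 + 0.63·0.205 = 0.09879 + 0.12915 = 0.22794
P(E|T2) = 0.77·0.218 + 0.23·0.025 = 0.16786 + 0.00575 = 0.17361
P(E|T3) = 0.87·0.397 + 0.13·0.139 = 0.34539 + 0.01807 = 0.36346
By total probability over the outer partition,
P(E) = 0.4·0.22794 + 0.23·0.17361 + 0.37·0.36346
      = 0.091176 + 0.0399303 + 0.1344802 = 0.2655865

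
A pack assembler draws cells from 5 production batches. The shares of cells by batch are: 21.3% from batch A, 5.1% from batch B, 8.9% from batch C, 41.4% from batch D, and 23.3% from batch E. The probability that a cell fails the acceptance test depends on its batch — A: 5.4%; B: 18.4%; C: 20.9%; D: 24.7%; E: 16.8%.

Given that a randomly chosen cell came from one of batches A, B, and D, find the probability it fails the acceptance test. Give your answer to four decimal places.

Let S = {A, B, D}.
P(S) = 0.213 + 0.051 + 0.414 = 0.678.
P(F ∩ S) = 0.054·0.213 + 0.184·0.051 + 0.247·0.414 = 0.011502 + 0.009384 + 0.102258 = 0.123144.
P(F | S) = 0.123144 / 0.678 = 0.181628…

0.1816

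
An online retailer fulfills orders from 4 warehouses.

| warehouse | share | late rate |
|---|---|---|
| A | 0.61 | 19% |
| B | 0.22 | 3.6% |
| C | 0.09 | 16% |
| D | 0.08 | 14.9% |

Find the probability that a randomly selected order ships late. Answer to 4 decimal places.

P(L) = P(L|A)·P(A) + P(L|B)·P(B) + P(L|C)·P(C) + P(L|D)·P(D)
      = 0.19·0.61 + 0.036·0.22 + 0.16·0.09 + 0.149·0.08
      = 0.1159 + 0.00792 + 0.0144 + 0.01192 = 0.15014

0.1501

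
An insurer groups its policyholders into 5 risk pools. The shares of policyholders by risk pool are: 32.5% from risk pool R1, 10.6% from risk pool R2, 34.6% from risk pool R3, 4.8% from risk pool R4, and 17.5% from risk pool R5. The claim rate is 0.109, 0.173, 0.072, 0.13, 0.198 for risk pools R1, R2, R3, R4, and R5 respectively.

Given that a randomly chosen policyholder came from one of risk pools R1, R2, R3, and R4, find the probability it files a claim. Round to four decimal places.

0.1029

Let S = {R1, R2, R3, R4}.
P(S) = 0.325 + 0.106 + 0.346 + 0.048 = 0.825.
P(C ∩ S) = 0.109·0.325 + 0.173·0.106 + 0.072·0.346 + 0.13·0.048 = 0.035425 + 0.018338 + 0.024912 + 0.00624 = 0.084915.
P(C | S) = 0.084915 / 0.825 = 0.102927…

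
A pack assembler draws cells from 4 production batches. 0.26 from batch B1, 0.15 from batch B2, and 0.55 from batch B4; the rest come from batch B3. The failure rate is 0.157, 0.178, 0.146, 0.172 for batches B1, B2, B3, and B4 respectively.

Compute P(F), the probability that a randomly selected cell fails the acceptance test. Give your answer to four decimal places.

P(B3) = 1 − (0.26 + 0.15 + 0.55) = 0.04.
P(F) = P(F|B1)·P(B1) + P(F|B2)·P(B2) + P(F|B3)·P(B3) + P(F|B4)·P(B4)
      = 0.157·0.26 + 0.178·0.15 + 0.146·0.04 + 0.172·0.55
      = 0.04082 + 0.0267 + 0.00584 + 0.0946 = 0.16796

P(F) ≈ 0.1680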